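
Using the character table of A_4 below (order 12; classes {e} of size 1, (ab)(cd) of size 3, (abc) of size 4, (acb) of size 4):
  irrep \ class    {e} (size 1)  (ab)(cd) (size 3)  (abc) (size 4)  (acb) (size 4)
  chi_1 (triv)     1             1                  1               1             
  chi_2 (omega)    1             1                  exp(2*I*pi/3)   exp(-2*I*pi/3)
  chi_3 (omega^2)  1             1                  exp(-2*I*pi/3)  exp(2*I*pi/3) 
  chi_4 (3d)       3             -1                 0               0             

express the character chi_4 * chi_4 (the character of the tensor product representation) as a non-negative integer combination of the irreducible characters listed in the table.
chi_4 tensor chi_4 = chi_1 + chi_2 + chi_3 + 2*chi_4 (all other irreducibles have multiplicity 0).

The character of a tensor product is the pointwise product (chi_4 * chi_4)(C) = chi_4(C) * chi_4(C):
  {e}: (3)*(3), (ab)(cd): (-1)*(-1), (abc): (0)*(0), (acb): (0)*(0)
so (chi_4 * chi_4) takes values
  {e} -> 9, (ab)(cd) -> 1, (abc) -> 0, (acb) -> 0.
Now take the inner product of this character with each irreducible chi from the table, <chi_4*chi_4, chi> = (1/12) sum_C |C| (chi_4*chi_4)(C) conj(chi(C)):
  <chi_4*chi_4, chi_1> = (1/12)[1*(9)*conj(1) + 3*(1)*conj(1) + 4*(0)*conj(1) + 4*(0)*conj(1)]
      = (1/12)[(9) + (3) + (0) + (0)] = 12/12 = 1
  <chi_4*chi_4, chi_2> = (1/12)[1*(9)*conj(1) + 3*(1)*conj(1) + 4*(0)*conj(exp(2*I*pi/3)) + 4*(0)*conj(exp(-2*I*pi/3))]
      = (1/12)[(9) + (3) + (0) + (0)] = 12/12 = 1
  <chi_4*chi_4, chi_3> = (1/12)[1*(9)*conj(1) + 3*(1)*conj(1) + 4*(0)*conj(exp(-2*I*pi/3)) + 4*(0)*conj(exp(2*I*pi/3))]
      = (1/12)[(9) + (3) + (0) + (0)] = 12/12 = 1
  <chi_4*chi_4, chi_4> = (1/12)[1*(9)*conj(3) + 3*(1)*conj(-1) + 4*(0)*conj(0) + 4*(0)*conj(0)]
      = (1/12)[(27) + (-3) + (0) + (0)] = 24/12 = 2
(Exp terms are combined using exp(i*s)*conj(exp(i*t)) = exp(i*(s-t)), and sums of them are collapsed using the identity that for every m > 1 the m distinct m-th roots of unity sum to 0, e.g. 1 + exp(2*I*pi/3) + exp(-2*I*pi/3) = 0.)
Hence the multiplicities are chi_1: 1, chi_2: 1, chi_3: 1, chi_4: 2. Dimension check: dim(chi_4)*dim(chi_4) = 3*3 = 9 and sum (mult * dim) = 1*1 + 1*1 + 1*1 + 2*3 = 9.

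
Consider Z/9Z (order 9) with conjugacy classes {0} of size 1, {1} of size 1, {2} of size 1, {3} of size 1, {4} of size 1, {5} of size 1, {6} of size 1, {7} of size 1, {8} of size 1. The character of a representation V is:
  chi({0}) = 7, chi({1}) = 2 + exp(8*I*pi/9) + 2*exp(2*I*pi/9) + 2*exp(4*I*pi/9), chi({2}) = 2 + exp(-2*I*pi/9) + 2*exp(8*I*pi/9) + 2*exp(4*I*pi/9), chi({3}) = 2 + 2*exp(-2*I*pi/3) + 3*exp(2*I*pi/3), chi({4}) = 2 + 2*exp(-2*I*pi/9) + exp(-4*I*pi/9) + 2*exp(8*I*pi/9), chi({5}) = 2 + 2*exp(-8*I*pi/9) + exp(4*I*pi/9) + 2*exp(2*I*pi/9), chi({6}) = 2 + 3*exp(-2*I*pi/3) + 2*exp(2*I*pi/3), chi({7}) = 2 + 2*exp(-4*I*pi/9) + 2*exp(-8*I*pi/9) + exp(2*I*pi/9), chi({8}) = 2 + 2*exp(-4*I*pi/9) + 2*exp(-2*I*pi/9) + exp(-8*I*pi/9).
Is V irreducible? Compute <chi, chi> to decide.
Not irreducible (reducible): <chi, chi> = 13 > 1.

Reasoning: <chi, chi> = (1/|G|) sum_C |C| * |chi(C)|^2 = (1/9)[1*|7|^2 + 1*|2 + exp(8*I*pi/9) + 2*exp(2*I*pi/9) + 2*exp(4*I*pi/9)|^2 + 1*|2 + exp(-2*I*pi/9) + 2*exp(8*I*pi/9) + 2*exp(4*I*pi/9)|^2 + 1*|2 + 2*exp(-2*I*pi/3) + 3*exp(2*I*pi/3)|^2 + 1*|2 + 2*exp(-2*I*pi/9) + exp(-4*I*pi/9) + 2*exp(8*I*pi/9)|^2 + 1*|2 + 2*exp(-8*I*pi/9) + exp(4*I*pi/9) + 2*exp(2*I*pi/9)|^2 + 1*|2 + 3*exp(-2*I*pi/3) + 2*exp(2*I*pi/3)|^2 + 1*|2 + 2*exp(-4*I*pi/9) + 2*exp(-8*I*pi/9) + exp(2*I*pi/9)|^2 + 1*|2 + 2*exp(-4*I*pi/9) + 2*exp(-2*I*pi/9) + exp(-8*I*pi/9)|^2]
  = (1/9)[(49) + (13 + 6*exp(-4*I*pi/9) + 8*exp(-2*I*pi/9) + 2*exp(-2*I*pi/3) + 2*exp(-8*I*pi/9) + 2*exp(8*I*pi/9) + 2*exp(2*I*pi/3) + 8*exp(2*I*pi/9) + 6*exp(4*I*pi/9)) + (13 + 8*exp(-4*I*pi/9) + 6*exp(-8*I*pi/9) + 2*exp(-2*I*pi/3) + 2*exp(-2*I*pi/9) + 2*exp(2*I*pi/9) + 2*exp(2*I*pi/3) + 6*exp(8*I*pi/9) + 8*exp(4*I*pi/9)) + (1) + (13 + 6*exp(-2*I*pi/9) + 8*exp(-8*I*pi/9) + 2*exp(-4*I*pi/9) + 2*exp(-2*I*pi/3) + 2*exp(2*I*pi/3) + 2*exp(4*I*pi/9) + 8*exp(8*I*pi/9) + 6*exp(2*I*pi/9)) + (13 + 6*exp(-2*I*pi/9) + 8*exp(-8*I*pi/9) + 2*exp(-4*I*pi/9) + 2*exp(-2*I*pi/3) + 2*exp(2*I*pi/3) + 2*exp(4*I*pi/9) + 8*exp(8*I*pi/9) + 6*exp(2*I*pi/9)) + (1) + (13 + 8*exp(-4*I*pi/9) + 6*exp(-8*I*pi/9) + 2*exp(-2*I*pi/3) + 2*exp(-2*I*pi/9) + 2*exp(2*I*pi/9) + 2*exp(2*I*pi/3) + 6*exp(8*I*pi/9) + 8*exp(4*I*pi/9)) + (13 + 6*exp(-4*I*pi/9) + 8*exp(-2*I*pi/9) + 2*exp(-2*I*pi/3) + 2*exp(-8*I*pi/9) + 2*exp(8*I*pi/9) + 2*exp(2*I*pi/3) + 8*exp(2*I*pi/9) + 6*exp(4*I*pi/9))] = 117/9 = 13.
(Exp terms are combined using exp(i*s)*conj(exp(i*t)) = exp(i*(s-t)), and sums of them are collapsed using the identity that for every m > 1 the m distinct m-th roots of unity sum to 0, e.g. 1 + exp(2*I*pi/3) + exp(-2*I*pi/3) = 0.)
A character is irreducible iff <chi, chi> = 1, so this representation is reducible.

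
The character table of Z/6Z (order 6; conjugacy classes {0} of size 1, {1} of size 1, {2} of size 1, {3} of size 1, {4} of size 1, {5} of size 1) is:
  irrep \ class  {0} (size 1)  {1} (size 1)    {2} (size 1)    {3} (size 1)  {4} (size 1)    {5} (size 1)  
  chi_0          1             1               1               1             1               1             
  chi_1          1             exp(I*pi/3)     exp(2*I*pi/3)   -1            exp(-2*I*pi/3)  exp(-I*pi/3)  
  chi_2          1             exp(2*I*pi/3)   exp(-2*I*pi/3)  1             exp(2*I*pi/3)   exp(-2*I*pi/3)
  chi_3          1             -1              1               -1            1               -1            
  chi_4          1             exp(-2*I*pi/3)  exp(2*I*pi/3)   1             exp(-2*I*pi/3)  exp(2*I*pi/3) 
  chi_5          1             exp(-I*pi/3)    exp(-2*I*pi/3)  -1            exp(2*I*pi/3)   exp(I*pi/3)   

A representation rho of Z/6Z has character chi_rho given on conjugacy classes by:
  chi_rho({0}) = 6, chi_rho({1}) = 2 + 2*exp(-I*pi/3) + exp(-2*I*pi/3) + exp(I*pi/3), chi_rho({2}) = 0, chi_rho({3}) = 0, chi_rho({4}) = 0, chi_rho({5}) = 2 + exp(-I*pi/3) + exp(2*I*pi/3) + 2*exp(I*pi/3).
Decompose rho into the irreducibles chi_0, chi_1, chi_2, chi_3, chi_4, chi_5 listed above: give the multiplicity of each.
Multiplicities: chi_0: 2, chi_1: 1, chi_2: 0, chi_3: 0, chi_4: 1, chi_5: 2.

Why: Use <chi_rho, chi> = (1/|G|) sum_C |C| * chi_rho(C) * conj(chi(C)) with |G| = 6 for each irreducible chi in the table:
  <chi_rho, chi_0> = (1/6)[1*(6)*conj(1) + 1*(2 + 2*exp(-I*pi/3) + exp(-2*I*pi/3) + exp(I*pi/3))*conj(1) + 1*(0)*conj(1) + 1*(0)*conj(1) + 1*(0)*conj(1) + 1*(2 + exp(-I*pi/3) + exp(2*I*pi/3) + 2*exp(I*pi/3))*conj(1)]
      = (1/6)[(6) + (2 + 2*exp(-I*pi/3) + exp(-2*I*pi/3) + exp(I*pi/3)) + (0) + (0) + (0) + (2 + exp(-I*pi/3) + exp(2*I*pi/3) + 2*exp(I*pi/3))] = 12/6 = 2
  <chi_rho, chi_1> = (1/6)[1*(6)*conj(1) + 1*(2 + 2*exp(-I*pi/3) + exp(-2*I*pi/3) + exp(I*pi/3))*conj(exp(I*pi/3)) + 1*(0)*conj(exp(2*I*pi/3)) + 1*(0)*conj(-1) + 1*(0)*conj(exp(-2*I*pi/3)) + 1*(2 + exp(-I*pi/3) + exp(2*I*pi/3) + 2*exp(I*pi/3))*conj(exp(-I*pi/3))]
      = (1/6)[(6) + (2*exp(-2*I*pi/3) + 2*exp(-I*pi/3)) + (0) + (0) + (0) + (2*exp(2*I*pi/3) + 2*exp(I*pi/3))] = 6/6 = 1
  <chi_rho, chi_2> = (1/6)[1*(6)*conj(1) + 1*(2 + 2*exp(-I*pi/3) + exp(-2*I*pi/3) + exp(I*pi/3))*conj(exp(2*I*pi/3)) + 1*(0)*conj(exp(-2*I*pi/3)) + 1*(0)*conj(1) + 1*(0)*conj(exp(2*I*pi/3)) + 1*(2 + exp(-I*pi/3) + exp(2*I*pi/3) + 2*exp(I*pi/3))*conj(exp(-2*I*pi/3))]
      = (1/6)[(6) + (-2 + 2*exp(-2*I*pi/3) + exp(-I*pi/3) + exp(2*I*pi/3)) + (0) + (0) + (0) + (-2 + exp(-2*I*pi/3) + exp(I*pi/3) + 2*exp(2*I*pi/3))] = 0/6 = 0
  <chi_rho, chi_3> = (1/6)[1*(6)*conj(1) + 1*(2 + 2*exp(-I*pi/3) + exp(-2*I*pi/3) + exp(I*pi/3))*conj(-1) + 1*(0)*conj(1) + 1*(0)*conj(-1) + 1*(0)*conj(1) + 1*(2 + exp(-I*pi/3) + exp(2*I*pi/3) + 2*exp(I*pi/3))*conj(-1)]
      = (1/6)[(6) + (-2 - exp(I*pi/3) - exp(-2*I*pi/3) - 2*exp(-I*pi/3)) + (0) + (0) + (0) + (-2 - 2*exp(I*pi/3) - exp(2*I*pi/3) - exp(-I*pi/3))] = 0/6 = 0
  <chi_rho, chi_4> = (1/6)[1*(6)*conj(1) + 1*(2 + 2*exp(-I*pi/3) + exp(-2*I*pi/3) + exp(I*pi/3))*conj(exp(-2*I*pi/3)) + 1*(0)*conj(exp(2*I*pi/3)) + 1*(0)*conj(1) + 1*(0)*conj(exp(-2*I*pi/3)) + 1*(2 + exp(-I*pi/3) + exp(2*I*pi/3) + 2*exp(I*pi/3))*conj(exp(2*I*pi/3))]
      = (1/6)[(6) + (2*exp(2*I*pi/3) + 2*exp(I*pi/3)) + (0) + (0) + (0) + (2*exp(-2*I*pi/3) + 2*exp(-I*pi/3))] = 6/6 = 1
  <chi_rho, chi_5> = (1/6)[1*(6)*conj(1) + 1*(2 + 2*exp(-I*pi/3) + exp(-2*I*pi/3) + exp(I*pi/3))*conj(exp(-I*pi/3)) + 1*(0)*conj(exp(-2*I*pi/3)) + 1*(0)*conj(-1) + 1*(0)*conj(exp(2*I*pi/3)) + 1*(2 + exp(-I*pi/3) + exp(2*I*pi/3) + 2*exp(I*pi/3))*conj(exp(I*pi/3))]
      = (1/6)[(6) + (2 + exp(-I*pi/3) + exp(2*I*pi/3) + 2*exp(I*pi/3)) + (0) + (0) + (0) + (2 + 2*exp(-I*pi/3) + exp(-2*I*pi/3) + exp(I*pi/3))] = 12/6 = 2
(Exp terms are combined using exp(i*s)*conj(exp(i*t)) = exp(i*(s-t)), and sums of them are collapsed using the identity that for every m > 1 the m distinct m-th roots of unity sum to 0, e.g. 1 + exp(2*I*pi/3) + exp(-2*I*pi/3) = 0.)
Dimension check: dim(rho) = sum (mult * dim) = 2*1 + 1*1 + 0*1 + 0*1 + 1*1 + 2*1 = 6 = chi_rho(e) = 6.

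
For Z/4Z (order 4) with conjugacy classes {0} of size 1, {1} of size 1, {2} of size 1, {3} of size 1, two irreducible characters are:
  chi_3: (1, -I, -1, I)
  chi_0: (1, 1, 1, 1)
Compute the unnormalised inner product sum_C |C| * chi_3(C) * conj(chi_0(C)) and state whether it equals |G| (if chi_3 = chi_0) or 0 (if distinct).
Sum = 0; so <chi_3, chi_0> = 0 (distinct irreducibles are orthogonal).

Proof sketch: Compute term by term over conjugacy classes (|C| * chi_3(C) * conj(chi_0(C))):
  1*(1)*conj(1) + 1*(-I)*conj(1) + 1*(-1)*conj(1) + 1*(I)*conj(1)
  = (1) + (-I) + (-1) + (I)
  = 0.
(Exp terms are combined using exp(i*s)*conj(exp(i*t)) = exp(i*(s-t)), and sums of them are collapsed using the identity that for every m > 1 the m distinct m-th roots of unity sum to 0, e.g. 1 + exp(2*I*pi/3) + exp(-2*I*pi/3) = 0.)
Dividing by |G| = 4 gives 0/4 = 0, matching the row-orthogonality relation <chi_3, chi_0> = [chi_3 = chi_0].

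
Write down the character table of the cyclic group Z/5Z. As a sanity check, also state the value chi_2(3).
Character table of Z/5Z (irreps indexed chi_0,...,chi_4 with chi_k(m) = zeta_5^(k*m), zeta_5 = exp(2*pi*i/5)):
  irrep \ class  {0} (size 1)  {1} (size 1)    {2} (size 1)    {3} (size 1)    {4} (size 1)  
  chi_0          1             1               1               1               1             
  chi_1          1             exp(2*I*pi/5)   exp(4*I*pi/5)   exp(-4*I*pi/5)  exp(-2*I*pi/5)
  chi_2          1             exp(4*I*pi/5)   exp(-2*I*pi/5)  exp(2*I*pi/5)   exp(-4*I*pi/5)
  chi_3          1             exp(-4*I*pi/5)  exp(2*I*pi/5)   exp(-2*I*pi/5)  exp(4*I*pi/5) 
  chi_4          1             exp(-2*I*pi/5)  exp(-4*I*pi/5)  exp(4*I*pi/5)   exp(2*I*pi/5) 

Spot check: chi_2(3) = zeta_5^(2*3) = zeta_5^6 = exp(2*I*pi/5).

Derivation: Z/5Z is abelian, so all 5 irreducible complex representations are 1-dimensional. They are given by chi_k(m) = zeta_5^(k*m) for k = 0,...,4. Row orthogonality: sum_m chi_k(m) conj(chi_l(m)) = 5 * [k = l].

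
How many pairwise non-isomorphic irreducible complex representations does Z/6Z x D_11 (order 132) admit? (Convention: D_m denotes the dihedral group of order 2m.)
42

Why: The number of irreducible complex representations of a finite group equals its number of conjugacy classes. For a direct product, #classes(G x H) = #classes(G) * #classes(H). Z/6Z has 6 classes (abelian), D_11 has 7 classes, so 6 * 7 = 42, so Z/6Z x D_11 (order 132) has exactly 42 irreducible complex representations.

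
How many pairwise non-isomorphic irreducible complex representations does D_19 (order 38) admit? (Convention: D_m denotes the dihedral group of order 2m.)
11

Proof sketch: The number of irreducible complex representations of a finite group equals its number of conjugacy classes. D_19 has 11 conjugacy classes ((n+3)/2 for n odd), so D_19 (order 38) has exactly 11 irreducible complex representations.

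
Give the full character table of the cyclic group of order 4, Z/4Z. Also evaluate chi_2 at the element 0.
Character table of Z/4Z (irreps indexed chi_0,...,chi_3 with chi_k(m) = zeta_4^(k*m), zeta_4 = exp(2*pi*i/4)):
  irrep \ class  {0} (size 1)  {1} (size 1)  {2} (size 1)  {3} (size 1)
  chi_0          1             1             1             1           
  chi_1          1             I             -1            -I          
  chi_2          1             -1            1             -1          
  chi_3          1             -I            -1            I           

Spot check: chi_2(0) = zeta_4^(2*0) = zeta_4^0 = 1.

Solution. Z/4Z is abelian, so all 4 irreducible complex representations are 1-dimensional. They are given by chi_k(m) = zeta_4^(k*m) for k = 0,...,3. Row orthogonality: sum_m chi_k(m) conj(chi_l(m)) = 4 * [k = l].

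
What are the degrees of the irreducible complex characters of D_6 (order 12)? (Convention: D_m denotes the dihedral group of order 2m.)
Dimensions: 1, 1, 1, 1, 2, 2

Reasoning: There are 6 irreducibles (= number of conjugacy classes). Their dimensions d_i satisfy sum d_i^2 = |G| = 12: 1 + 1 + 1 + 1 + 4 + 4 = 12.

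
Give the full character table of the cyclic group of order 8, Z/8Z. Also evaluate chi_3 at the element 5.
Character table of Z/8Z (irreps indexed chi_0,...,chi_7 with chi_k(m) = zeta_8^(k*m), zeta_8 = exp(2*pi*i/8)):
  irrep \ class  {0} (size 1)  {1} (size 1)    {2} (size 1)  {3} (size 1)    {4} (size 1)  {5} (size 1)    {6} (size 1)  {7} (size 1)  
  chi_0          1             1               1             1               1             1               1             1             
  chi_1          1             exp(I*pi/4)     I             exp(3*I*pi/4)   -1            exp(-3*I*pi/4)  -I            exp(-I*pi/4)  
  chi_2          1             I               -1            -I              1             I               -1            -I            
  chi_3          1             exp(3*I*pi/4)   -I            exp(I*pi/4)     -1            exp(-I*pi/4)    I             exp(-3*I*pi/4)
  chi_4          1             -1              1             -1              1             -1              1             -1            
  chi_5          1             exp(-3*I*pi/4)  I             exp(-I*pi/4)    -1            exp(I*pi/4)     -I            exp(3*I*pi/4) 
  chi_6          1             -I              -1            I               1             -I              -1            I             
  chi_7          1             exp(-I*pi/4)    -I            exp(-3*I*pi/4)  -1            exp(3*I*pi/4)   I             exp(I*pi/4)   

Spot check: chi_3(5) = zeta_8^(3*5) = zeta_8^15 = exp(-I*pi/4).

Why: Z/8Z is abelian, so all 8 irreducible complex representations are 1-dimensional. They are given by chi_k(m) = zeta_8^(k*m) for k = 0,...,7. Row orthogonality: sum_m chi_k(m) conj(chi_l(m)) = 8 * [k = l].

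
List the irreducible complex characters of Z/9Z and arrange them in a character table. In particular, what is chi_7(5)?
Character table of Z/9Z (irreps indexed chi_0,...,chi_8 with chi_k(m) = zeta_9^(k*m), zeta_9 = exp(2*pi*i/9)):
  irrep \ class  {0} (size 1)  {1} (size 1)    {2} (size 1)    {3} (size 1)    {4} (size 1)    {5} (size 1)    {6} (size 1)    {7} (size 1)    {8} (size 1)  
  chi_0          1             1               1               1               1               1               1               1               1             
  chi_1          1             exp(2*I*pi/9)   exp(4*I*pi/9)   exp(2*I*pi/3)   exp(8*I*pi/9)   exp(-8*I*pi/9)  exp(-2*I*pi/3)  exp(-4*I*pi/9)  exp(-2*I*pi/9)
  chi_2          1             exp(4*I*pi/9)   exp(8*I*pi/9)   exp(-2*I*pi/3)  exp(-2*I*pi/9)  exp(2*I*pi/9)   exp(2*I*pi/3)   exp(-8*I*pi/9)  exp(-4*I*pi/9)
  chi_3          1             exp(2*I*pi/3)   exp(-2*I*pi/3)  1               exp(2*I*pi/3)   exp(-2*I*pi/3)  1               exp(2*I*pi/3)   exp(-2*I*pi/3)
  chi_4          1             exp(8*I*pi/9)   exp(-2*I*pi/9)  exp(2*I*pi/3)   exp(-4*I*pi/9)  exp(4*I*pi/9)   exp(-2*I*pi/3)  exp(2*I*pi/9)   exp(-8*I*pi/9)
  chi_5          1             exp(-8*I*pi/9)  exp(2*I*pi/9)   exp(-2*I*pi/3)  exp(4*I*pi/9)   exp(-4*I*pi/9)  exp(2*I*pi/3)   exp(-2*I*pi/9)  exp(8*I*pi/9) 
  chi_6          1             exp(-2*I*pi/3)  exp(2*I*pi/3)   1               exp(-2*I*pi/3)  exp(2*I*pi/3)   1               exp(-2*I*pi/3)  exp(2*I*pi/3) 
  chi_7          1             exp(-4*I*pi/9)  exp(-8*I*pi/9)  exp(2*I*pi/3)   exp(2*I*pi/9)   exp(-2*I*pi/9)  exp(-2*I*pi/3)  exp(8*I*pi/9)   exp(4*I*pi/9) 
  chi_8          1             exp(-2*I*pi/9)  exp(-4*I*pi/9)  exp(-2*I*pi/3)  exp(-8*I*pi/9)  exp(8*I*pi/9)   exp(2*I*pi/3)   exp(4*I*pi/9)   exp(2*I*pi/9) 

Spot check: chi_7(5) = zeta_9^(7*5) = zeta_9^35 = exp(-2*I*pi/9).

Why: Z/9Z is abelian, so all 9 irreducible complex representations are 1-dimensional. They are given by chi_k(m) = zeta_9^(k*m) for k = 0,...,8. Row orthogonality: sum_m chi_k(m) conj(chi_l(m)) = 9 * [k = l].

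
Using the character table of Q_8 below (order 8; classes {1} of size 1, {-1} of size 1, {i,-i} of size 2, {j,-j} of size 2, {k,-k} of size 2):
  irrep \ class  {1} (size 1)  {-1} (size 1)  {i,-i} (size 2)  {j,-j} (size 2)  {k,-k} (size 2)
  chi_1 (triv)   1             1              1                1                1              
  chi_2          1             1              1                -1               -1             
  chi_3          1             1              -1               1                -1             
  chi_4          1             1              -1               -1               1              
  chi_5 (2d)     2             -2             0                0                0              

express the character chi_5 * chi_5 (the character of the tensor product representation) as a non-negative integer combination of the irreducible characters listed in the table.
chi_5 tensor chi_5 = chi_1 + chi_2 + chi_3 + chi_4 (all other irreducibles have multiplicity 0).

Justification: The character of a tensor product is the pointwise product (chi_5 * chi_5)(C) = chi_5(C) * chi_5(C):
  {1}: (2)*(2), {-1}: (-2)*(-2), {i,-i}: (0)*(0), {j,-j}: (0)*(0), {k,-k}: (0)*(0)
so (chi_5 * chi_5) takes values
  {1} -> 4, {-1} -> 4, {i,-i} -> 0, {j,-j} -> 0, {k,-k} -> 0.
Now take the inner product of this character with each irreducible chi from the table, <chi_5*chi_5, chi> = (1/8) sum_C |C| (chi_5*chi_5)(C) conj(chi(C)):
  <chi_5*chi_5, chi_1> = (1/8)[1*(4)*conj(1) + 1*(4)*conj(1) + 2*(0)*conj(1) + 2*(0)*conj(1) + 2*(0)*conj(1)]
      = (1/8)[(4) + (4) + (0) + (0) + (0)] = 8/8 = 1
  <chi_5*chi_5, chi_2> = (1/8)[1*(4)*conj(1) + 1*(4)*conj(1) + 2*(0)*conj(1) + 2*(0)*conj(-1) + 2*(0)*conj(-1)]
      = (1/8)[(4) + (4) + (0) + (0) + (0)] = 8/8 = 1
  <chi_5*chi_5, chi_3> = (1/8)[1*(4)*conj(1) + 1*(4)*conj(1) + 2*(0)*conj(-1) + 2*(0)*conj(1) + 2*(0)*conj(-1)]
      = (1/8)[(4) + (4) + (0) + (0) + (0)] = 8/8 = 1
  <chi_5*chi_5, chi_4> = (1/8)[1*(4)*conj(1) + 1*(4)*conj(1) + 2*(0)*conj(-1) + 2*(0)*conj(-1) + 2*(0)*conj(1)]
      = (1/8)[(4) + (4) + (0) + (0) + (0)] = 8/8 = 1
  <chi_5*chi_5, chi_5> = (1/8)[1*(4)*conj(2) + 1*(4)*conj(-2) + 2*(0)*conj(0) + 2*(0)*conj(0) + 2*(0)*conj(0)]
      = (1/8)[(8) + (-8) + (0) + (0) + (0)] = 0/8 = 0
Hence the multiplicities are chi_1: 1, chi_2: 1, chi_3: 1, chi_4: 1. Dimension check: dim(chi_5)*dim(chi_5) = 2*2 = 4 and sum (mult * dim) = 1*1 + 1*1 + 1*1 + 1*1 = 4.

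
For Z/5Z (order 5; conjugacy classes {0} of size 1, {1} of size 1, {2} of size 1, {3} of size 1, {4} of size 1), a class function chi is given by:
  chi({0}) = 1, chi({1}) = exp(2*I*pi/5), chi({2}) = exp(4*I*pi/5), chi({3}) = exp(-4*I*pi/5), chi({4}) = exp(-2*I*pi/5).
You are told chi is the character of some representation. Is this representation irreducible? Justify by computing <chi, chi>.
Irreducible: <chi, chi> = 1.

Derivation: <chi, chi> = (1/|G|) sum_C |C| * |chi(C)|^2 = (1/5)[1*|1|^2 + 1*|exp(2*I*pi/5)|^2 + 1*|exp(4*I*pi/5)|^2 + 1*|exp(-4*I*pi/5)|^2 + 1*|exp(-2*I*pi/5)|^2]
  = (1/5)[(1) + (1) + (1) + (1) + (1)] = 5/5 = 1.
(Exp terms are combined using exp(i*s)*conj(exp(i*t)) = exp(i*(s-t)), and sums of them are collapsed using the identity that for every m > 1 the m distinct m-th roots of unity sum to 0, e.g. 1 + exp(2*I*pi/3) + exp(-2*I*pi/3) = 0.)
A character is irreducible iff <chi, chi> = 1, so this representation is irreducible.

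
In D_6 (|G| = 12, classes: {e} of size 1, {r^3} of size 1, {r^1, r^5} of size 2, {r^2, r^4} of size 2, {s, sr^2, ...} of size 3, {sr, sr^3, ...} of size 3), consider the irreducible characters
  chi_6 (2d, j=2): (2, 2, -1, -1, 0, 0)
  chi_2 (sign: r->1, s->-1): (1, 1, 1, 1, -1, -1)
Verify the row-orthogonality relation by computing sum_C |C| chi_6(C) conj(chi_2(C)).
Sum = 0; so <chi_6, chi_2> = 0 (distinct irreducibles are orthogonal).

Explanation: Compute term by term over conjugacy classes (|C| * chi_6(C) * conj(chi_2(C))):
  1*(2)*conj(1) + 1*(2)*conj(1) + 2*(-1)*conj(1) + 2*(-1)*conj(1) + 3*(0)*conj(-1) + 3*(0)*conj(-1)
  = (2) + (2) + (-2) + (-2) + (0) + (0)
  = 0.
Dividing by |G| = 12 gives 0/12 = 0, matching the row-orthogonality relation <chi_6, chi_2> = [chi_6 = chi_2].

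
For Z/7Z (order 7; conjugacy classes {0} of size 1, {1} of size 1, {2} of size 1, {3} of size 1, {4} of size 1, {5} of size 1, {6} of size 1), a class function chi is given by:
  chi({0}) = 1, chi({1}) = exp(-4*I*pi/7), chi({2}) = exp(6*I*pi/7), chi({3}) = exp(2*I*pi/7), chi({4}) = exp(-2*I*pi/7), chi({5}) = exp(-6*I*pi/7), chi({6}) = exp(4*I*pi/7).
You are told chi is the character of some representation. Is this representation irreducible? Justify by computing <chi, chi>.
Irreducible: <chi, chi> = 1.

Explanation: <chi, chi> = (1/|G|) sum_C |C| * |chi(C)|^2 = (1/7)[1*|1|^2 + 1*|exp(-4*I*pi/7)|^2 + 1*|exp(6*I*pi/7)|^2 + 1*|exp(2*I*pi/7)|^2 + 1*|exp(-2*I*pi/7)|^2 + 1*|exp(-6*I*pi/7)|^2 + 1*|exp(4*I*pi/7)|^2]
  = (1/7)[(1) + (1) + (1) + (1) + (1) + (1) + (1)] = 7/7 = 1.
(Exp terms are combined using exp(i*s)*conj(exp(i*t)) = exp(i*(s-t)), and sums of them are collapsed using the identity that for every m > 1 the m distinct m-th roots of unity sum to 0, e.g. 1 + exp(2*I*pi/3) + exp(-2*I*pi/3) = 0.)
A character is irreducible iff <chi, chi> = 1, so this representation is irreducible.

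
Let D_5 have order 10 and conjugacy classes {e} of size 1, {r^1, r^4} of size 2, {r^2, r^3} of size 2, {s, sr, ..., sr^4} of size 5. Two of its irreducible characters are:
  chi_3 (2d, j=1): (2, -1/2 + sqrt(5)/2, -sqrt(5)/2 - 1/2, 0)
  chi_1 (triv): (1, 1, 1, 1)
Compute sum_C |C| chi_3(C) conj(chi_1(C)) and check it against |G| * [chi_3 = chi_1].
Sum = 0; so <chi_3, chi_1> = 0 (distinct irreducibles are orthogonal).

Working: Compute term by term over conjugacy classes (|C| * chi_3(C) * conj(chi_1(C))):
  1*(2)*conj(1) + 2*(-1/2 + sqrt(5)/2)*conj(1) + 2*(-sqrt(5)/2 - 1/2)*conj(1) + 5*(0)*conj(1)
  = (2) + (-1 + sqrt(5)) + (-sqrt(5) - 1) + (0)
  = 0.
Dividing by |G| = 10 gives 0/10 = 0, matching the row-orthogonality relation <chi_3, chi_1> = [chi_3 = chi_1].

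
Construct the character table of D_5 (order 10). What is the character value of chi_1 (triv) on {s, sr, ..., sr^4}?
Conjugacy classes: {e} of size 1, {r^1, r^4} of size 2, {r^2, r^3} of size 2, {s, sr, ..., sr^4} of size 5.
Character table:
  irrep \ class              {e} (size 1)  {r^1, r^4} (size 2)  {r^2, r^3} (size 2)  {s, sr, ..., sr^4} (size 5)
  chi_1 (triv)               1             1                    1                    1                          
  chi_2 (sign: r->1, s->-1)  1             1                    1                    -1                         
  chi_3 (2d, j=1)            2             -1/2 + sqrt(5)/2     -sqrt(5)/2 - 1/2     0                          
  chi_4 (2d, j=2)            2             -sqrt(5)/2 - 1/2     -1/2 + sqrt(5)/2     0                          

Spot check: chi_1 (triv) on {s, sr, ..., sr^4} = 1.

Derivation: D_5 has order 2*5 = 10 with 4 conjugacy classes, hence 4 irreducibles. Sum of squared dims 1 + 1 + 4 + 4 = 10 = |G|. Linear characters come from the abelianisation; the 2-dimensional irreps have character r^k -> 2*cos(2*pi*j*k/5), reflections -> 0.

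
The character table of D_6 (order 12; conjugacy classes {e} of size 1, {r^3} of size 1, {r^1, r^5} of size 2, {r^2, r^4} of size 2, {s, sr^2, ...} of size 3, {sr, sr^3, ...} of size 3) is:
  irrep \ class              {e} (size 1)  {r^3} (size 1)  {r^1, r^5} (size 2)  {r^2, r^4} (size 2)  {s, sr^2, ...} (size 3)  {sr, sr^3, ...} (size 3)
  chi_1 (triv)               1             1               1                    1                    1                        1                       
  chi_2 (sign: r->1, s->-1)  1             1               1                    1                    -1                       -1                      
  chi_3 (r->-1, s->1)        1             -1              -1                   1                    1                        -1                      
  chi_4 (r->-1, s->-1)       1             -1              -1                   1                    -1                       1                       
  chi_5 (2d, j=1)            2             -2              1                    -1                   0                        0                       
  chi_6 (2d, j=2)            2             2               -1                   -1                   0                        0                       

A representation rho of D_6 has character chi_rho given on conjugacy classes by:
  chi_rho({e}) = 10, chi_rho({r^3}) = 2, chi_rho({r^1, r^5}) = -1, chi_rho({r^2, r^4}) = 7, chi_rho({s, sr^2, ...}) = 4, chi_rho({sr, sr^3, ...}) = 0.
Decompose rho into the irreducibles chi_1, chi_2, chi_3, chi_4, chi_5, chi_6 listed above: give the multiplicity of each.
Multiplicities: chi_1: 3, chi_2: 1, chi_3: 3, chi_4: 1, chi_5: 0, chi_6: 1.

Solution. Use <chi_rho, chi> = (1/|G|) sum_C |C| * chi_rho(C) * conj(chi(C)) with |G| = 12 for each irreducible chi in the table:
  <chi_rho, chi_1> = (1/12)[1*(10)*conj(1) + 1*(2)*conj(1) + 2*(-1)*conj(1) + 2*(7)*conj(1) + 3*(4)*conj(1) + 3*(0)*conj(1)]
      = (1/12)[(10) + (2) + (-2) + (14) + (12) + (0)] = 36/12 = 3
  <chi_rho, chi_2> = (1/12)[1*(10)*conj(1) + 1*(2)*conj(1) + 2*(-1)*conj(1) + 2*(7)*conj(1) + 3*(4)*conj(-1) + 3*(0)*conj(-1)]
      = (1/12)[(10) + (2) + (-2) + (14) + (-12) + (0)] = 12/12 = 1
  <chi_rho, chi_3> = (1/12)[1*(10)*conj(1) + 1*(2)*conj(-1) + 2*(-1)*conj(-1) + 2*(7)*conj(1) + 3*(4)*conj(1) + 3*(0)*conj(-1)]
      = (1/12)[(10) + (-2) + (2) + (14) + (12) + (0)] = 36/12 = 3
  <chi_rho, chi_4> = (1/12)[1*(10)*conj(1) + 1*(2)*conj(-1) + 2*(-1)*conj(-1) + 2*(7)*conj(1) + 3*(4)*conj(-1) + 3*(0)*conj(1)]
      = (1/12)[(10) + (-2) + (2) + (14) + (-12) + (0)] = 12/12 = 1
  <chi_rho, chi_5> = (1/12)[1*(10)*conj(2) + 1*(2)*conj(-2) + 2*(-1)*conj(1) + 2*(7)*conj(-1) + 3*(4)*conj(0) + 3*(0)*conj(0)]
      = (1/12)[(20) + (-4) + (-2) + (-14) + (0) + (0)] = 0/12 = 0
  <chi_rho, chi_6> = (1/12)[1*(10)*conj(2) + 1*(2)*conj(2) + 2*(-1)*conj(-1) + 2*(7)*conj(-1) + 3*(4)*conj(0) + 3*(0)*conj(0)]
      = (1/12)[(20) + (4) + (2) + (-14) + (0) + (0)] = 12/12 = 1
Dimension check: dim(rho) = sum (mult * dim) = 3*1 + 1*1 + 3*1 + 1*1 + 0*2 + 1*2 = 10 = chi_rho(e) = 10.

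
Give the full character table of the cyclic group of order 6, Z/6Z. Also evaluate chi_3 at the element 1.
Character table of Z/6Z (irreps indexed chi_0,...,chi_5 with chi_k(m) = zeta_6^(k*m), zeta_6 = exp(2*pi*i/6)):
  irrep \ class  {0} (size 1)  {1} (size 1)    {2} (size 1)    {3} (size 1)  {4} (size 1)    {5} (size 1)  
  chi_0          1             1               1               1             1               1             
  chi_1          1             exp(I*pi/3)     exp(2*I*pi/3)   -1            exp(-2*I*pi/3)  exp(-I*pi/3)  
  chi_2          1             exp(2*I*pi/3)   exp(-2*I*pi/3)  1             exp(2*I*pi/3)   exp(-2*I*pi/3)
  chi_3          1             -1              1               -1            1               -1            
  chi_4          1             exp(-2*I*pi/3)  exp(2*I*pi/3)   1             exp(-2*I*pi/3)  exp(2*I*pi/3) 
  chi_5          1             exp(-I*pi/3)    exp(-2*I*pi/3)  -1            exp(2*I*pi/3)   exp(I*pi/3)   

Spot check: chi_3(1) = zeta_6^(3*1) = zeta_6^3 = -1.

Justification: Z/6Z is abelian, so all 6 irreducible complex representations are 1-dimensional. They are given by chi_k(m) = zeta_6^(k*m) for k = 0,...,5. Row orthogonality: sum_m chi_k(m) conj(chi_l(m)) = 6 * [k = l].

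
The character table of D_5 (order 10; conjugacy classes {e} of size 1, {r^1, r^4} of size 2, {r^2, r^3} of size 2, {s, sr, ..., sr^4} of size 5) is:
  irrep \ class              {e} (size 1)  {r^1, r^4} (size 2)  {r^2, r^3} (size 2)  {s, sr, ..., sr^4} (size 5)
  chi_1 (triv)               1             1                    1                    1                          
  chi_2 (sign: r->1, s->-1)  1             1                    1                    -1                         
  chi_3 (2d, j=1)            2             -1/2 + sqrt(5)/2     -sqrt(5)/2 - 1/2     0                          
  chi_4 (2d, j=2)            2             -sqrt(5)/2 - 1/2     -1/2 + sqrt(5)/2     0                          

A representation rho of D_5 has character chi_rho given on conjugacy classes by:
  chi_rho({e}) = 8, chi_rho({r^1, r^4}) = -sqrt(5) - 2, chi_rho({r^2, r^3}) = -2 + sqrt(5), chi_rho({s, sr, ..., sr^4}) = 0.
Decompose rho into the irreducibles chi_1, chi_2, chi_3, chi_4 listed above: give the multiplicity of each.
Multiplicities: chi_1: 0, chi_2: 0, chi_3: 1, chi_4: 3.

Explanation: Use <chi_rho, chi> = (1/|G|) sum_C |C| * chi_rho(C) * conj(chi(C)) with |G| = 10 for each irreducible chi in the table:
  <chi_rho, chi_1> = (1/10)[1*(8)*conj(1) + 2*(-sqrt(5) - 2)*conj(1) + 2*(-2 + sqrt(5))*conj(1) + 5*(0)*conj(1)]
      = (1/10)[(8) + (-2*sqrt(5) - 4) + (-4 + 2*sqrt(5)) + (0)] = 0/10 = 0
  <chi_rho, chi_2> = (1/10)[1*(8)*conj(1) + 2*(-sqrt(5) - 2)*conj(1) + 2*(-2 + sqrt(5))*conj(1) + 5*(0)*conj(-1)]
      = (1/10)[(8) + (-2*sqrt(5) - 4) + (-4 + 2*sqrt(5)) + (0)] = 0/10 = 0
  <chi_rho, chi_3> = (1/10)[1*(8)*conj(2) + 2*(-sqrt(5) - 2)*conj(-1/2 + sqrt(5)/2) + 2*(-2 + sqrt(5))*conj(-sqrt(5)/2 - 1/2) + 5*(0)*conj(0)]
      = (1/10)[(16) + (-3 - sqrt(5)) + (-3 + sqrt(5)) + (0)] = 10/10 = 1
  <chi_rho, chi_4> = (1/10)[1*(8)*conj(2) + 2*(-sqrt(5) - 2)*conj(-sqrt(5)/2 - 1/2) + 2*(-2 + sqrt(5))*conj(-1/2 + sqrt(5)/2) + 5*(0)*conj(0)]
      = (1/10)[(16) + (3*sqrt(5) + 7) + (7 - 3*sqrt(5)) + (0)] = 30/10 = 3
Dimension check: dim(rho) = sum (mult * dim) = 0*1 + 0*1 + 1*2 + 3*2 = 8 = chi_rho(e) = 8.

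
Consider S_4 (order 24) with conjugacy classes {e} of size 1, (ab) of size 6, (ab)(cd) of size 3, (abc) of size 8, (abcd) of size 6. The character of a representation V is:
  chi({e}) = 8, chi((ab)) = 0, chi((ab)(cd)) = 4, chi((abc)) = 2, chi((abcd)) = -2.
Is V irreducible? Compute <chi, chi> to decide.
Not irreducible (reducible): <chi, chi> = 7 > 1.

Reasoning: <chi, chi> = (1/|G|) sum_C |C| * |chi(C)|^2 = (1/24)[1*|8|^2 + 6*|0|^2 + 3*|4|^2 + 8*|2|^2 + 6*|-2|^2]
  = (1/24)[(64) + (0) + (48) + (32) + (24)] = 168/24 = 7.
A character is irreducible iff <chi, chi> = 1, so this representation is reducible.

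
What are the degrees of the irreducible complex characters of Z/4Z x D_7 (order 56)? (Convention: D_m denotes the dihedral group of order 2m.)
Dimensions: 1, 1, 1, 1, 1, 1, 1, 1, 2, 2, 2, 2, 2, 2, 2, 2, 2, 2, 2, 2

Solution. There are 20 irreducibles (= number of conjugacy classes). Their dimensions d_i satisfy sum d_i^2 = |G| = 56: 1 + 1 + 1 + 1 + 1 + 1 + 1 + 1 + 4 + 4 + 4 + 4 + 4 + 4 + 4 + 4 + 4 + 4 + 4 + 4 = 56. (For the product with Z/4Z: each of the 4 1-dim characters of Z/4Z tensors with each irrep of D_7, giving 4 copies of each D_7-dimension.)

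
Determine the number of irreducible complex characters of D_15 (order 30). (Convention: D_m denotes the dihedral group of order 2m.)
9

Details: The number of irreducible complex representations of a finite group equals its number of conjugacy classes. D_15 has 9 conjugacy classes ((n+3)/2 for n odd), so D_15 (order 30) has exactly 9 irreducible complex representations.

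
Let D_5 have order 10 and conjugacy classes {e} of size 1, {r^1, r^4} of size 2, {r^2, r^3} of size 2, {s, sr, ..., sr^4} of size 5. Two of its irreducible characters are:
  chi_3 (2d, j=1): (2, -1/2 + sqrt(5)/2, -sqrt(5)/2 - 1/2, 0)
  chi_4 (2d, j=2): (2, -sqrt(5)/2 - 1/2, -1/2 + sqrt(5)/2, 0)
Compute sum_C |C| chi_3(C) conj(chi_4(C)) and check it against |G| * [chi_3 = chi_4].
Sum = 0; so <chi_3, chi_4> = 0 (distinct irreducibles are orthogonal).

Working: Compute term by term over conjugacy classes (|C| * chi_3(C) * conj(chi_4(C))):
  1*(2)*conj(2) + 2*(-1/2 + sqrt(5)/2)*conj(-sqrt(5)/2 - 1/2) + 2*(-sqrt(5)/2 - 1/2)*conj(-1/2 + sqrt(5)/2) + 5*(0)*conj(0)
  = (4) + (-2) + (-2) + (0)
  = 0.
Dividing by |G| = 10 gives 0/10 = 0, matching the row-orthogonality relation <chi_3, chi_4> = [chi_3 = chi_4].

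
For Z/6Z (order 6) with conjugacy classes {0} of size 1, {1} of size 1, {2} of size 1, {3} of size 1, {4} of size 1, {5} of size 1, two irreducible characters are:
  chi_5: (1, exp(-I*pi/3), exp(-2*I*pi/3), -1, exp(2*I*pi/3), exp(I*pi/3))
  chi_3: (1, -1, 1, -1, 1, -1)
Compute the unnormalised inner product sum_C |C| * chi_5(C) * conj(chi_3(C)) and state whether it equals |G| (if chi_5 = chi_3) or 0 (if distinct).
Sum = 0; so <chi_5, chi_3> = 0 (distinct irreducibles are orthogonal).

Explanation: Compute term by term over conjugacy classes (|C| * chi_5(C) * conj(chi_3(C))):
  1*(1)*conj(1) + 1*(exp(-I*pi/3))*conj(-1) + 1*(exp(-2*I*pi/3))*conj(1) + 1*(-1)*conj(-1) + 1*(exp(2*I*pi/3))*conj(1) + 1*(exp(I*pi/3))*conj(-1)
  = (1) + (-exp(-I*pi/3)) + (exp(-2*I*pi/3)) + (1) + (exp(2*I*pi/3)) + (-exp(I*pi/3))
  = 0.
(Exp terms are combined using exp(i*s)*conj(exp(i*t)) = exp(i*(s-t)), and sums of them are collapsed using the identity that for every m > 1 the m distinct m-th roots of unity sum to 0, e.g. 1 + exp(2*I*pi/3) + exp(-2*I*pi/3) = 0.)
Dividing by |G| = 6 gives 0/6 = 0, matching the row-orthogonality relation <chi_5, chi_3> = [chi_5 = chi_3].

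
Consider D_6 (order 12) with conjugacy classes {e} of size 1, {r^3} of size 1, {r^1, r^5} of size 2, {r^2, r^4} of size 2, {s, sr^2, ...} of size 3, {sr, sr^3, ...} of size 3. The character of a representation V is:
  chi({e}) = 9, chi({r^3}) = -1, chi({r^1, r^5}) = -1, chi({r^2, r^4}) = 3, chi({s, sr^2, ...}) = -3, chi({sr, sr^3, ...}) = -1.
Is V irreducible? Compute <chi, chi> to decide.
Not irreducible (reducible): <chi, chi> = 11 > 1.

Solution. <chi, chi> = (1/|G|) sum_C |C| * |chi(C)|^2 = (1/12)[1*|9|^2 + 1*|-1|^2 + 2*|-1|^2 + 2*|3|^2 + 3*|-3|^2 + 3*|-1|^2]
  = (1/12)[(81) + (1) + (2) + (18) + (27) + (3)] = 132/12 = 11.
A character is irreducible iff <chi, chi> = 1, so this representation is reducible.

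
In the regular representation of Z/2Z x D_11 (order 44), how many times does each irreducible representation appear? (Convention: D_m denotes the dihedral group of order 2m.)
Each irreducible V_i of dimension d_i appears with multiplicity d_i, i.e. rho_reg = (direct sum over all irreducibles V_i) d_i V_i. The irreducible dimensions for Z/2Z x D_11 are 1, 1, 1, 1, 2, 2, 2, 2, 2, 2, 2, 2, 2, 2: 4 irreducibles of dimension 1, each with multiplicity 1; 10 irreducibles of dimension 2, each with multiplicity 2. Total dimension 4*1*1 + 10*2*2 = 44 = |G|.

Working: General theorem: in the regular representation of a finite group G, each irreducible appears with multiplicity equal to its dimension. Check: dim(rho_reg) = sum d_i^2 = 1 + 1 + 1 + 1 + 4 + 4 + 4 + 4 + 4 + 4 + 4 + 4 + 4 + 4 = 44 = |G|.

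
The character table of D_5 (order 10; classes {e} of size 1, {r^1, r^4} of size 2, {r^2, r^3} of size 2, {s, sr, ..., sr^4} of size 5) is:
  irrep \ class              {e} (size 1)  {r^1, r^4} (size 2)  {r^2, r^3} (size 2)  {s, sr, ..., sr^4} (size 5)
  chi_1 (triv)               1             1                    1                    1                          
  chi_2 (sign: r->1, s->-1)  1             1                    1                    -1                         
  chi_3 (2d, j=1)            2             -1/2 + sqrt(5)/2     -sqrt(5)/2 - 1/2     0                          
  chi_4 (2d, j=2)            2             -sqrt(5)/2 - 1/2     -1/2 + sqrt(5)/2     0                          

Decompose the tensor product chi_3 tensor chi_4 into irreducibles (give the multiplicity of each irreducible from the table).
chi_3 tensor chi_4 = chi_3 + chi_4 (all other irreducibles have multiplicity 0).

Justification: The character of a tensor product is the pointwise product (chi_3 * chi_4)(C) = chi_3(C) * chi_4(C):
  {e}: (2)*(2), {r^1, r^4}: (-1/2 + sqrt(5)/2)*(-sqrt(5)/2 - 1/2), {r^2, r^3}: (-sqrt(5)/2 - 1/2)*(-1/2 + sqrt(5)/2), {s, sr, ..., sr^4}: (0)*(0)
so (chi_3 * chi_4) takes values
  {e} -> 4, {r^1, r^4} -> -1, {r^2, r^3} -> -1, {s, sr, ..., sr^4} -> 0.
Now take the inner product of this character with each irreducible chi from the table, <chi_3*chi_4, chi> = (1/10) sum_C |C| (chi_3*chi_4)(C) conj(chi(C)):
  <chi_3*chi_4, chi_1> = (1/10)[1*(4)*conj(1) + 2*(-1)*conj(1) + 2*(-1)*conj(1) + 5*(0)*conj(1)]
      = (1/10)[(4) + (-2) + (-2) + (0)] = 0/10 = 0
  <chi_3*chi_4, chi_2> = (1/10)[1*(4)*conj(1) + 2*(-1)*conj(1) + 2*(-1)*conj(1) + 5*(0)*conj(-1)]
      = (1/10)[(4) + (-2) + (-2) + (0)] = 0/10 = 0
  <chi_3*chi_4, chi_3> = (1/10)[1*(4)*conj(2) + 2*(-1)*conj(-1/2 + sqrt(5)/2) + 2*(-1)*conj(-sqrt(5)/2 - 1/2) + 5*(0)*conj(0)]
      = (1/10)[(8) + (1 - sqrt(5)) + (1 + sqrt(5)) + (0)] = 10/10 = 1
  <chi_3*chi_4, chi_4> = (1/10)[1*(4)*conj(2) + 2*(-1)*conj(-sqrt(5)/2 - 1/2) + 2*(-1)*conj(-1/2 + sqrt(5)/2) + 5*(0)*conj(0)]
      = (1/10)[(8) + (1 + sqrt(5)) + (1 - sqrt(5)) + (0)] = 10/10 = 1
Hence the multiplicities are chi_3: 1, chi_4: 1. Dimension check: dim(chi_3)*dim(chi_4) = 2*2 = 4 and sum (mult * dim) = 1*2 + 1*2 = 4.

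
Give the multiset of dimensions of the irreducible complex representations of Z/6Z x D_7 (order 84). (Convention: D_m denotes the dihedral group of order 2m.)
Dimensions: 1, 1, 1, 1, 1, 1, 1, 1, 1, 1, 1, 1, 2, 2, 2, 2, 2, 2, 2, 2, 2, 2, 2, 2, 2, 2, 2, 2, 2, 2

Details: There are 30 irreducibles (= number of conjugacy classes). Their dimensions d_i satisfy sum d_i^2 = |G| = 84: 1 + 1 + 1 + 1 + 1 + 1 + 1 + 1 + 1 + 1 + 1 + 1 + 4 + 4 + 4 + 4 + 4 + 4 + 4 + 4 + 4 + 4 + 4 + 4 + 4 + 4 + 4 + 4 + 4 + 4 = 84. (For the product with Z/6Z: each of the 6 1-dim characters of Z/6Z tensors with each irrep of D_7, giving 6 copies of each D_7-dimension.)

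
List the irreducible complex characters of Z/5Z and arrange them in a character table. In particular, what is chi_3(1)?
Character table of Z/5Z (irreps indexed chi_0,...,chi_4 with chi_k(m) = zeta_5^(k*m), zeta_5 = exp(2*pi*i/5)):
  irrep \ class  {0} (size 1)  {1} (size 1)    {2} (size 1)    {3} (size 1)    {4} (size 1)  
  chi_0          1             1               1               1               1             
  chi_1          1             exp(2*I*pi/5)   exp(4*I*pi/5)   exp(-4*I*pi/5)  exp(-2*I*pi/5)
  chi_2          1             exp(4*I*pi/5)   exp(-2*I*pi/5)  exp(2*I*pi/5)   exp(-4*I*pi/5)
  chi_3          1             exp(-4*I*pi/5)  exp(2*I*pi/5)   exp(-2*I*pi/5)  exp(4*I*pi/5) 
  chi_4          1             exp(-2*I*pi/5)  exp(-4*I*pi/5)  exp(4*I*pi/5)   exp(2*I*pi/5) 

Spot check: chi_3(1) = zeta_5^(3*1) = zeta_5^3 = exp(-4*I*pi/5).

Z/5Z is abelian, so all 5 irreducible complex representations are 1-dimensional. They are given by chi_k(m) = zeta_5^(k*m) for k = 0,...,4. Row orthogonality: sum_m chi_k(m) conj(chi_l(m)) = 5 * [k = l].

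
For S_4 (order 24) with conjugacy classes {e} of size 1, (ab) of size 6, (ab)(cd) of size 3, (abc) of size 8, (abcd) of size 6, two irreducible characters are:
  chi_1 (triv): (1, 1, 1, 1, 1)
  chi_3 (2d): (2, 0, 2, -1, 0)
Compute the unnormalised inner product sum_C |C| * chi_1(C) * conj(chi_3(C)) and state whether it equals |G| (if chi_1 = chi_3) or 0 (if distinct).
Sum = 0; so <chi_1, chi_3> = 0 (distinct irreducibles are orthogonal).

Proof sketch: Compute term by term over conjugacy classes (|C| * chi_1(C) * conj(chi_3(C))):
  1*(1)*conj(2) + 6*(1)*conj(0) + 3*(1)*conj(2) + 8*(1)*conj(-1) + 6*(1)*conj(0)
  = (2) + (0) + (6) + (-8) + (0)
  = 0.
Dividing by |G| = 24 gives 0/24 = 0, matching the row-orthogonality relation <chi_1, chi_3> = [chi_1 = chi_3].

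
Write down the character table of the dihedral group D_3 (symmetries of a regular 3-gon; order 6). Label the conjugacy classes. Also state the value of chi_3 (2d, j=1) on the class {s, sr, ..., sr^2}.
Conjugacy classes: {e} of size 1, {r^1, r^2} of size 2, {s, sr, ..., sr^2} of size 3.
Character table:
  irrep \ class              {e} (size 1)  {r^1, r^2} (size 2)  {s, sr, ..., sr^2} (size 3)
  chi_1 (triv)               1             1                    1                          
  chi_2 (sign: r->1, s->-1)  1             1                    -1                         
  chi_3 (2d, j=1)            2             -1                   0                          

Spot check: chi_3 (2d, j=1) on {s, sr, ..., sr^2} = 0.

Derivation: D_3 has order 2*3 = 6 with 3 conjugacy classes, hence 3 irreducibles. Sum of squared dims 1 + 1 + 4 = 6 = |G|. Linear characters come from the abelianisation; the 2-dimensional irreps have character r^k -> 2*cos(2*pi*j*k/3), reflections -> 0.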